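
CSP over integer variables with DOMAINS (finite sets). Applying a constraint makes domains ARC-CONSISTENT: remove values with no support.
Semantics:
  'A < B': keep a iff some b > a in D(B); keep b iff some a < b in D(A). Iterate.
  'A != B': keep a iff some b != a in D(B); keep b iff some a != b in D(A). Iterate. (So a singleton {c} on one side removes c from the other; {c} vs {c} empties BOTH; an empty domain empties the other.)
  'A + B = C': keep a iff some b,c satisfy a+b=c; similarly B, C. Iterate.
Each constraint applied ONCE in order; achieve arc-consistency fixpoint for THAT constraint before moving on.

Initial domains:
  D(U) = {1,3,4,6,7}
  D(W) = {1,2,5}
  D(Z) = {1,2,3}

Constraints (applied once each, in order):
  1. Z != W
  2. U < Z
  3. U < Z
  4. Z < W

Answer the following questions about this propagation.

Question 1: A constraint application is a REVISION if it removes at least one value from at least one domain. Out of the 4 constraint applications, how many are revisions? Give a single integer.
Answer: 2

Derivation:
Constraint 1 (Z != W) on D(Z)={1,2,3} D(W)={1,2,5}: no change => not a revision
Constraint 2 (U < Z) on D(U)={1,3,4,6,7} D(Z)={1,2,3}: U {1,3,4,6,7}->{1}; Z {1,2,3}->{2,3} => REVISION
Constraint 3 (U < Z) on D(U)={1} D(Z)={2,3}: no change => not a revision
Constraint 4 (Z < W) on D(Z)={2,3} D(W)={1,2,5}: W {1,2,5}->{5} => REVISION
Total revisions = 2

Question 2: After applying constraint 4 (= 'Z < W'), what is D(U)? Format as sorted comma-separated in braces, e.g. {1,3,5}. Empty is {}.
Constraint 1 (Z != W) on D(Z)={1,2,3} D(W)={1,2,5}: no change
Constraint 2 (U < Z) on D(U)={1,3,4,6,7} D(Z)={1,2,3}: U {1,3,4,6,7}->{1}; Z {1,2,3}->{2,3}
Constraint 3 (U < Z) on D(U)={1} D(Z)={2,3}: no change
Constraint 4 (Z < W) on D(Z)={2,3} D(W)={1,2,5}: W {1,2,5}->{5}
So after constraint 4: D(U) = {1}

Answer: {1}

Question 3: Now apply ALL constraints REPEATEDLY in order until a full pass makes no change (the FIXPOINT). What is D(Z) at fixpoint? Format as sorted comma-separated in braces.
pass 0 (initial): D(Z)={1,2,3}
pass 1: U {1,3,4,6,7}->{1}; W {1,2,5}->{5}; Z {1,2,3}->{2,3}
pass 2: no change
Fixpoint after 2 passes: D(Z) = {2,3}

Answer: {2,3}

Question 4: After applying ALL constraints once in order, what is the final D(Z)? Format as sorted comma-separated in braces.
Answer: {2,3}

Derivation:
Constraint 1 (Z != W) on D(Z)={1,2,3} D(W)={1,2,5}: no change
Constraint 2 (U < Z) on D(U)={1,3,4,6,7} D(Z)={1,2,3}: U {1,3,4,6,7}->{1}; Z {1,2,3}->{2,3}
Constraint 3 (U < Z) on D(U)={1} D(Z)={2,3}: no change
Constraint 4 (Z < W) on D(Z)={2,3} D(W)={1,2,5}: W {1,2,5}->{5}
So after all 4 constraints: D(Z) = {2,3}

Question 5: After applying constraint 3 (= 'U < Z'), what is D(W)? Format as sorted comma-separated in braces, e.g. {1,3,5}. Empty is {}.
Answer: {1,2,5}

Derivation:
Constraint 1 (Z != W) on D(Z)={1,2,3} D(W)={1,2,5}: no change
Constraint 2 (U < Z) on D(U)={1,3,4,6,7} D(Z)={1,2,3}: U {1,3,4,6,7}->{1}; Z {1,2,3}->{2,3}
Constraint 3 (U < Z) on D(U)={1} D(Z)={2,3}: no change
So after constraint 3: D(W) = {1,2,5}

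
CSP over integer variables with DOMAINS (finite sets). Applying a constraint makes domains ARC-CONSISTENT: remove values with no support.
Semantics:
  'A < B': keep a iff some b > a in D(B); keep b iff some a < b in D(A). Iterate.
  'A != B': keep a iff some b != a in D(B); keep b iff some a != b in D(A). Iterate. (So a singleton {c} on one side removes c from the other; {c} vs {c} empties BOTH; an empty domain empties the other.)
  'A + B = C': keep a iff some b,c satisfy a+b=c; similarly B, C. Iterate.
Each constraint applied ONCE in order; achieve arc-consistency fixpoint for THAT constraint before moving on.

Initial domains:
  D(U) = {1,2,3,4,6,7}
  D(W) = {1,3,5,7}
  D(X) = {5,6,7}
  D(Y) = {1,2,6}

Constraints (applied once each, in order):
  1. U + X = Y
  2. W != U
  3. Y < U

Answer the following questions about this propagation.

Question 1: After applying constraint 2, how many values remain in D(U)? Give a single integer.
Answer: 1

Derivation:
Constraint 1 (U + X = Y) on D(U)={1,2,3,4,6,7} D(X)={5,6,7} D(Y)={1,2,6}: U {1,2,3,4,6,7}->{1}; X {5,6,7}->{5}; Y {1,2,6}->{6}
Constraint 2 (W != U) on D(W)={1,3,5,7} D(U)={1}: W {1,3,5,7}->{3,5,7}
So after constraint 2: D(U)={1}, size = 1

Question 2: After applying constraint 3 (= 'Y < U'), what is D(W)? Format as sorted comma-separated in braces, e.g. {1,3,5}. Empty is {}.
Constraint 1 (U + X = Y) on D(U)={1,2,3,4,6,7} D(X)={5,6,7} D(Y)={1,2,6}: U {1,2,3,4,6,7}->{1}; X {5,6,7}->{5}; Y {1,2,6}->{6}
Constraint 2 (W != U) on D(W)={1,3,5,7} D(U)={1}: W {1,3,5,7}->{3,5,7}
Constraint 3 (Y < U) on D(Y)={6} D(U)={1}: Y {6}->{}; U {1}->{}
So after constraint 3: D(W) = {3,5,7}

Answer: {3,5,7}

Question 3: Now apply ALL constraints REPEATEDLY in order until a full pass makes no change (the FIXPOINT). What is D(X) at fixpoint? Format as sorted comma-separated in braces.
Answer: {}

Derivation:
pass 0 (initial): D(X)={5,6,7}
pass 1: U {1,2,3,4,6,7}->{}; W {1,3,5,7}->{3,5,7}; X {5,6,7}->{5}; Y {1,2,6}->{}
pass 2: W {3,5,7}->{}; X {5}->{}
pass 3: no change
Fixpoint after 3 passes: D(X) = {}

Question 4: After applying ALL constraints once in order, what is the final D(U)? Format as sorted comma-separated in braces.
Answer: {}

Derivation:
Constraint 1 (U + X = Y) on D(U)={1,2,3,4,6,7} D(X)={5,6,7} D(Y)={1,2,6}: U {1,2,3,4,6,7}->{1}; X {5,6,7}->{5}; Y {1,2,6}->{6}
Constraint 2 (W != U) on D(W)={1,3,5,7} D(U)={1}: W {1,3,5,7}->{3,5,7}
Constraint 3 (Y < U) on D(Y)={6} D(U)={1}: Y {6}->{}; U {1}->{}
So after all 3 constraints: D(U) = {}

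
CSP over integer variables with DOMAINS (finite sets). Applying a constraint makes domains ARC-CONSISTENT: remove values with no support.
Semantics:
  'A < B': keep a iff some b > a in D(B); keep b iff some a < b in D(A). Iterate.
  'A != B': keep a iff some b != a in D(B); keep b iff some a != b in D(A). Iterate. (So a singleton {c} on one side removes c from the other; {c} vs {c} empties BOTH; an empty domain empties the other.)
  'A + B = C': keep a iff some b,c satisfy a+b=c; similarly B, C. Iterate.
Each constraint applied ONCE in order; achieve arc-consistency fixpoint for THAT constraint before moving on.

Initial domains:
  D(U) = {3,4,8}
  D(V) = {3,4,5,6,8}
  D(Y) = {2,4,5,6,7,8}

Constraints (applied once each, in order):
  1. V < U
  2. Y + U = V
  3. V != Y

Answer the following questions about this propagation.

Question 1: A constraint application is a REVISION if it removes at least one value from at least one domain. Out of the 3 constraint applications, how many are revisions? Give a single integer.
Constraint 1 (V < U) on D(V)={3,4,5,6,8} D(U)={3,4,8}: V {3,4,5,6,8}->{3,4,5,6}; U {3,4,8}->{4,8} => REVISION
Constraint 2 (Y + U = V) on D(Y)={2,4,5,6,7,8} D(U)={4,8} D(V)={3,4,5,6}: Y {2,4,5,6,7,8}->{2}; U {4,8}->{4}; V {3,4,5,6}->{6} => REVISION
Constraint 3 (V != Y) on D(V)={6} D(Y)={2}: no change => not a revision
Total revisions = 2

Answer: 2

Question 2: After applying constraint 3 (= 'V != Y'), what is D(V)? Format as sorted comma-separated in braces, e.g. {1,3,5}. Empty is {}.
Constraint 1 (V < U) on D(V)={3,4,5,6,8} D(U)={3,4,8}: V {3,4,5,6,8}->{3,4,5,6}; U {3,4,8}->{4,8}
Constraint 2 (Y + U = V) on D(Y)={2,4,5,6,7,8} D(U)={4,8} D(V)={3,4,5,6}: Y {2,4,5,6,7,8}->{2}; U {4,8}->{4}; V {3,4,5,6}->{6}
Constraint 3 (V != Y) on D(V)={6} D(Y)={2}: no change
So after constraint 3: D(V) = {6}

Answer: {6}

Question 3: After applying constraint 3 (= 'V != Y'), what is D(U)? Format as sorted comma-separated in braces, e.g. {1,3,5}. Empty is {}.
Constraint 1 (V < U) on D(V)={3,4,5,6,8} D(U)={3,4,8}: V {3,4,5,6,8}->{3,4,5,6}; U {3,4,8}->{4,8}
Constraint 2 (Y + U = V) on D(Y)={2,4,5,6,7,8} D(U)={4,8} D(V)={3,4,5,6}: Y {2,4,5,6,7,8}->{2}; U {4,8}->{4}; V {3,4,5,6}->{6}
Constraint 3 (V != Y) on D(V)={6} D(Y)={2}: no change
So after constraint 3: D(U) = {4}

Answer: {4}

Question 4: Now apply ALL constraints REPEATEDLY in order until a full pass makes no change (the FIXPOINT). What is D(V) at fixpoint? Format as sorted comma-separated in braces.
Answer: {}

Derivation:
pass 0 (initial): D(V)={3,4,5,6,8}
pass 1: U {3,4,8}->{4}; V {3,4,5,6,8}->{6}; Y {2,4,5,6,7,8}->{2}
pass 2: U {4}->{}; V {6}->{}; Y {2}->{}
pass 3: no change
Fixpoint after 3 passes: D(V) = {}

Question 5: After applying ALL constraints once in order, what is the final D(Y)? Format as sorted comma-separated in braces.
Answer: {2}

Derivation:
Constraint 1 (V < U) on D(V)={3,4,5,6,8} D(U)={3,4,8}: V {3,4,5,6,8}->{3,4,5,6}; U {3,4,8}->{4,8}
Constraint 2 (Y + U = V) on D(Y)={2,4,5,6,7,8} D(U)={4,8} D(V)={3,4,5,6}: Y {2,4,5,6,7,8}->{2}; U {4,8}->{4}; V {3,4,5,6}->{6}
Constraint 3 (V != Y) on D(V)={6} D(Y)={2}: no change
So after all 3 constraints: D(Y) = {2}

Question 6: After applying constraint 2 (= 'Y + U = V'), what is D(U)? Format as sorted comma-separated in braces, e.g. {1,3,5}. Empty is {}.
Answer: {4}

Derivation:
Constraint 1 (V < U) on D(V)={3,4,5,6,8} D(U)={3,4,8}: V {3,4,5,6,8}->{3,4,5,6}; U {3,4,8}->{4,8}
Constraint 2 (Y + U = V) on D(Y)={2,4,5,6,7,8} D(U)={4,8} D(V)={3,4,5,6}: Y {2,4,5,6,7,8}->{2}; U {4,8}->{4}; V {3,4,5,6}->{6}
So after constraint 2: D(U) = {4}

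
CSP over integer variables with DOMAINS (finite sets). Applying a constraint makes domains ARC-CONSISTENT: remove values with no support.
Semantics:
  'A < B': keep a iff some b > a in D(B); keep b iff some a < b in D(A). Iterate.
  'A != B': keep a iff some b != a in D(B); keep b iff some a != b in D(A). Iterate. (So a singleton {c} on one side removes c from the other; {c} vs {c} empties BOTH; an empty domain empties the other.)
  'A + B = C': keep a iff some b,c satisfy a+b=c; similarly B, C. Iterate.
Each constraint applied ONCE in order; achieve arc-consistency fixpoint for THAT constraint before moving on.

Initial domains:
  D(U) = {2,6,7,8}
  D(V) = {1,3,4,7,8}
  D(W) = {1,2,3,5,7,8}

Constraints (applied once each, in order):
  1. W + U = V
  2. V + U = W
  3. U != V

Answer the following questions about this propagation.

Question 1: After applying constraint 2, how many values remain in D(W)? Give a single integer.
Answer: 1

Derivation:
Constraint 1 (W + U = V) on D(W)={1,2,3,5,7,8} D(U)={2,6,7,8} D(V)={1,3,4,7,8}: W {1,2,3,5,7,8}->{1,2,5}; U {2,6,7,8}->{2,6,7}; V {1,3,4,7,8}->{3,4,7,8}
Constraint 2 (V + U = W) on D(V)={3,4,7,8} D(U)={2,6,7} D(W)={1,2,5}: V {3,4,7,8}->{3}; U {2,6,7}->{2}; W {1,2,5}->{5}
So after constraint 2: D(W)={5}, size = 1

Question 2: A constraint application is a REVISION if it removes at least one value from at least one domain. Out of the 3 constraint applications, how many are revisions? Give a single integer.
Answer: 2

Derivation:
Constraint 1 (W + U = V) on D(W)={1,2,3,5,7,8} D(U)={2,6,7,8} D(V)={1,3,4,7,8}: W {1,2,3,5,7,8}->{1,2,5}; U {2,6,7,8}->{2,6,7}; V {1,3,4,7,8}->{3,4,7,8} => REVISION
Constraint 2 (V + U = W) on D(V)={3,4,7,8} D(U)={2,6,7} D(W)={1,2,5}: V {3,4,7,8}->{3}; U {2,6,7}->{2}; W {1,2,5}->{5} => REVISION
Constraint 3 (U != V) on D(U)={2} D(V)={3}: no change => not a revision
Total revisions = 2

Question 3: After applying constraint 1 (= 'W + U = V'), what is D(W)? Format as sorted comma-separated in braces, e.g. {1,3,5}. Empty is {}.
Answer: {1,2,5}

Derivation:
Constraint 1 (W + U = V) on D(W)={1,2,3,5,7,8} D(U)={2,6,7,8} D(V)={1,3,4,7,8}: W {1,2,3,5,7,8}->{1,2,5}; U {2,6,7,8}->{2,6,7}; V {1,3,4,7,8}->{3,4,7,8}
So after constraint 1: D(W) = {1,2,5}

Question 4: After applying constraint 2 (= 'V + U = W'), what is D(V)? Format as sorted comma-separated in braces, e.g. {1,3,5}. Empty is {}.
Constraint 1 (W + U = V) on D(W)={1,2,3,5,7,8} D(U)={2,6,7,8} D(V)={1,3,4,7,8}: W {1,2,3,5,7,8}->{1,2,5}; U {2,6,7,8}->{2,6,7}; V {1,3,4,7,8}->{3,4,7,8}
Constraint 2 (V + U = W) on D(V)={3,4,7,8} D(U)={2,6,7} D(W)={1,2,5}: V {3,4,7,8}->{3}; U {2,6,7}->{2}; W {1,2,5}->{5}
So after constraint 2: D(V) = {3}

Answer: {3}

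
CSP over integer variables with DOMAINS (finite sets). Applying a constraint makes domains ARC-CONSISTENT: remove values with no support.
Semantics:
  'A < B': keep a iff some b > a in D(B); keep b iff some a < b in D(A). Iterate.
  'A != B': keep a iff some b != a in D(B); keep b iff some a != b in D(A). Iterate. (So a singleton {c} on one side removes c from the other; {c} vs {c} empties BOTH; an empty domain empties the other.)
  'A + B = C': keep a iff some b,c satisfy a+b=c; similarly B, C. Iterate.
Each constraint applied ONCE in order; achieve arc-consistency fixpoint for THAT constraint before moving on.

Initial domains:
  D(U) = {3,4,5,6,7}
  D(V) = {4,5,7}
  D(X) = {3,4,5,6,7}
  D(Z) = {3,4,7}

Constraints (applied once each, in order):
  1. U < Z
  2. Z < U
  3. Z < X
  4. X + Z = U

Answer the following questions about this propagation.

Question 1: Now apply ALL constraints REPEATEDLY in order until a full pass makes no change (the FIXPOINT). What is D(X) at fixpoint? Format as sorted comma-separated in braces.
pass 0 (initial): D(X)={3,4,5,6,7}
pass 1: U {3,4,5,6,7}->{}; X {3,4,5,6,7}->{}; Z {3,4,7}->{}
pass 2: no change
Fixpoint after 2 passes: D(X) = {}

Answer: {}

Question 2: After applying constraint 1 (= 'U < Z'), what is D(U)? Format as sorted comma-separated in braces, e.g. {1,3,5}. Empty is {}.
Constraint 1 (U < Z) on D(U)={3,4,5,6,7} D(Z)={3,4,7}: U {3,4,5,6,7}->{3,4,5,6}; Z {3,4,7}->{4,7}
So after constraint 1: D(U) = {3,4,5,6}

Answer: {3,4,5,6}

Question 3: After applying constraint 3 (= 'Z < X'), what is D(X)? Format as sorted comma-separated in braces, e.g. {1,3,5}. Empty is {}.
Answer: {5,6,7}

Derivation:
Constraint 1 (U < Z) on D(U)={3,4,5,6,7} D(Z)={3,4,7}: U {3,4,5,6,7}->{3,4,5,6}; Z {3,4,7}->{4,7}
Constraint 2 (Z < U) on D(Z)={4,7} D(U)={3,4,5,6}: Z {4,7}->{4}; U {3,4,5,6}->{5,6}
Constraint 3 (Z < X) on D(Z)={4} D(X)={3,4,5,6,7}: X {3,4,5,6,7}->{5,6,7}
So after constraint 3: D(X) = {5,6,7}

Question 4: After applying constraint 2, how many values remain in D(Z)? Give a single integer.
Constraint 1 (U < Z) on D(U)={3,4,5,6,7} D(Z)={3,4,7}: U {3,4,5,6,7}->{3,4,5,6}; Z {3,4,7}->{4,7}
Constraint 2 (Z < U) on D(Z)={4,7} D(U)={3,4,5,6}: Z {4,7}->{4}; U {3,4,5,6}->{5,6}
So after constraint 2: D(Z)={4}, size = 1

Answer: 1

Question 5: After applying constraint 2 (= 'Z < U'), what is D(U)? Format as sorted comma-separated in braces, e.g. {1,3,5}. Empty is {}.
Answer: {5,6}

Derivation:
Constraint 1 (U < Z) on D(U)={3,4,5,6,7} D(Z)={3,4,7}: U {3,4,5,6,7}->{3,4,5,6}; Z {3,4,7}->{4,7}
Constraint 2 (Z < U) on D(Z)={4,7} D(U)={3,4,5,6}: Z {4,7}->{4}; U {3,4,5,6}->{5,6}
So after constraint 2: D(U) = {5,6}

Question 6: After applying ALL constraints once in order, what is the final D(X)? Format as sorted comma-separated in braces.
Constraint 1 (U < Z) on D(U)={3,4,5,6,7} D(Z)={3,4,7}: U {3,4,5,6,7}->{3,4,5,6}; Z {3,4,7}->{4,7}
Constraint 2 (Z < U) on D(Z)={4,7} D(U)={3,4,5,6}: Z {4,7}->{4}; U {3,4,5,6}->{5,6}
Constraint 3 (Z < X) on D(Z)={4} D(X)={3,4,5,6,7}: X {3,4,5,6,7}->{5,6,7}
Constraint 4 (X + Z = U) on D(X)={5,6,7} D(Z)={4} D(U)={5,6}: X {5,6,7}->{}; Z {4}->{}; U {5,6}->{}
So after all 4 constraints: D(X) = {}

Answer: {}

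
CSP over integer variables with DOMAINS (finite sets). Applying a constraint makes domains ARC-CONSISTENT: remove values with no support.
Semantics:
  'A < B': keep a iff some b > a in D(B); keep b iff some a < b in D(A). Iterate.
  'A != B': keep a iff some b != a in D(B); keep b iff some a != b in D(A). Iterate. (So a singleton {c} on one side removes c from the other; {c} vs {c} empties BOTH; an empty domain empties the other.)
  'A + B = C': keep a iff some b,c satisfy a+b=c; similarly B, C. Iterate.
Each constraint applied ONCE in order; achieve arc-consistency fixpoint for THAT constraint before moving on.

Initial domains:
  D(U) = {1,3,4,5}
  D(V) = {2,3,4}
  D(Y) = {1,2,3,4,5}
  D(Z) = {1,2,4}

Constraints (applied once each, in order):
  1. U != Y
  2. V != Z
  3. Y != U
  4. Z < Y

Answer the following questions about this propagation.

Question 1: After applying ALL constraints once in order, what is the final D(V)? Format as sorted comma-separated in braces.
Answer: {2,3,4}

Derivation:
Constraint 1 (U != Y) on D(U)={1,3,4,5} D(Y)={1,2,3,4,5}: no change
Constraint 2 (V != Z) on D(V)={2,3,4} D(Z)={1,2,4}: no change
Constraint 3 (Y != U) on D(Y)={1,2,3,4,5} D(U)={1,3,4,5}: no change
Constraint 4 (Z < Y) on D(Z)={1,2,4} D(Y)={1,2,3,4,5}: Y {1,2,3,4,5}->{2,3,4,5}
So after all 4 constraints: D(V) = {2,3,4}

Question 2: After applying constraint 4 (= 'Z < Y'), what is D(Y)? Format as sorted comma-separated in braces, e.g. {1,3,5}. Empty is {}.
Answer: {2,3,4,5}

Derivation:
Constraint 1 (U != Y) on D(U)={1,3,4,5} D(Y)={1,2,3,4,5}: no change
Constraint 2 (V != Z) on D(V)={2,3,4} D(Z)={1,2,4}: no change
Constraint 3 (Y != U) on D(Y)={1,2,3,4,5} D(U)={1,3,4,5}: no change
Constraint 4 (Z < Y) on D(Z)={1,2,4} D(Y)={1,2,3,4,5}: Y {1,2,3,4,5}->{2,3,4,5}
So after constraint 4: D(Y) = {2,3,4,5}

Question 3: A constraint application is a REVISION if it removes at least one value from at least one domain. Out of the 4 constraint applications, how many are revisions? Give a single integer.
Answer: 1

Derivation:
Constraint 1 (U != Y) on D(U)={1,3,4,5} D(Y)={1,2,3,4,5}: no change => not a revision
Constraint 2 (V != Z) on D(V)={2,3,4} D(Z)={1,2,4}: no change => not a revision
Constraint 3 (Y != U) on D(Y)={1,2,3,4,5} D(U)={1,3,4,5}: no change => not a revision
Constraint 4 (Z < Y) on D(Z)={1,2,4} D(Y)={1,2,3,4,5}: Y {1,2,3,4,5}->{2,3,4,5} => REVISION
Total revisions = 1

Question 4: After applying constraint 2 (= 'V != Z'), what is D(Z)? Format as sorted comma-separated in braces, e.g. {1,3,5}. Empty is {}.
Answer: {1,2,4}

Derivation:
Constraint 1 (U != Y) on D(U)={1,3,4,5} D(Y)={1,2,3,4,5}: no change
Constraint 2 (V != Z) on D(V)={2,3,4} D(Z)={1,2,4}: no change
So after constraint 2: D(Z) = {1,2,4}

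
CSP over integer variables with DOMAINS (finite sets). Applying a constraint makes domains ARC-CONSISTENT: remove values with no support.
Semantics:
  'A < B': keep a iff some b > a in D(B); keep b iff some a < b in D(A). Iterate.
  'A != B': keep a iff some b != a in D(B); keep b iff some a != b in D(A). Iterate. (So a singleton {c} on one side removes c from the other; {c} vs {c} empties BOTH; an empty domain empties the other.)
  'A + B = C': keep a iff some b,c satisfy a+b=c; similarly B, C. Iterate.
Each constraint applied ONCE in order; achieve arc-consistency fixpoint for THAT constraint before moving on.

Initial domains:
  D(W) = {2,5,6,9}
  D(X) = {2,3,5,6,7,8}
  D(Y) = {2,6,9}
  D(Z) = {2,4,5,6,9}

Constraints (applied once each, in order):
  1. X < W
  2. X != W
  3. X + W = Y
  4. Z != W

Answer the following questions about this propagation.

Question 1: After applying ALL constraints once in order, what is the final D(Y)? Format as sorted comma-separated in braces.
Constraint 1 (X < W) on D(X)={2,3,5,6,7,8} D(W)={2,5,6,9}: W {2,5,6,9}->{5,6,9}
Constraint 2 (X != W) on D(X)={2,3,5,6,7,8} D(W)={5,6,9}: no change
Constraint 3 (X + W = Y) on D(X)={2,3,5,6,7,8} D(W)={5,6,9} D(Y)={2,6,9}: X {2,3,5,6,7,8}->{3}; W {5,6,9}->{6}; Y {2,6,9}->{9}
Constraint 4 (Z != W) on D(Z)={2,4,5,6,9} D(W)={6}: Z {2,4,5,6,9}->{2,4,5,9}
So after all 4 constraints: D(Y) = {9}

Answer: {9}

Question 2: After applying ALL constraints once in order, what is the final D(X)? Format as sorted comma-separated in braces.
Constraint 1 (X < W) on D(X)={2,3,5,6,7,8} D(W)={2,5,6,9}: W {2,5,6,9}->{5,6,9}
Constraint 2 (X != W) on D(X)={2,3,5,6,7,8} D(W)={5,6,9}: no change
Constraint 3 (X + W = Y) on D(X)={2,3,5,6,7,8} D(W)={5,6,9} D(Y)={2,6,9}: X {2,3,5,6,7,8}->{3}; W {5,6,9}->{6}; Y {2,6,9}->{9}
Constraint 4 (Z != W) on D(Z)={2,4,5,6,9} D(W)={6}: Z {2,4,5,6,9}->{2,4,5,9}
So after all 4 constraints: D(X) = {3}

Answer: {3}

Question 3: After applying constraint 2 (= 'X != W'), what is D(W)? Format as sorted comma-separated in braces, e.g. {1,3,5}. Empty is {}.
Answer: {5,6,9}

Derivation:
Constraint 1 (X < W) on D(X)={2,3,5,6,7,8} D(W)={2,5,6,9}: W {2,5,6,9}->{5,6,9}
Constraint 2 (X != W) on D(X)={2,3,5,6,7,8} D(W)={5,6,9}: no change
So after constraint 2: D(W) = {5,6,9}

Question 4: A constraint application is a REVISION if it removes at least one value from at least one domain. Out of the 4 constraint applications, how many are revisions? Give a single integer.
Constraint 1 (X < W) on D(X)={2,3,5,6,7,8} D(W)={2,5,6,9}: W {2,5,6,9}->{5,6,9} => REVISION
Constraint 2 (X != W) on D(X)={2,3,5,6,7,8} D(W)={5,6,9}: no change => not a revision
Constraint 3 (X + W = Y) on D(X)={2,3,5,6,7,8} D(W)={5,6,9} D(Y)={2,6,9}: X {2,3,5,6,7,8}->{3}; W {5,6,9}->{6}; Y {2,6,9}->{9} => REVISION
Constraint 4 (Z != W) on D(Z)={2,4,5,6,9} D(W)={6}: Z {2,4,5,6,9}->{2,4,5,9} => REVISION
Total revisions = 3

Answer: 3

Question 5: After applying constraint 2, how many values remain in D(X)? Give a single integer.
Answer: 6

Derivation:
Constraint 1 (X < W) on D(X)={2,3,5,6,7,8} D(W)={2,5,6,9}: W {2,5,6,9}->{5,6,9}
Constraint 2 (X != W) on D(X)={2,3,5,6,7,8} D(W)={5,6,9}: no change
So after constraint 2: D(X)={2,3,5,6,7,8}, size = 6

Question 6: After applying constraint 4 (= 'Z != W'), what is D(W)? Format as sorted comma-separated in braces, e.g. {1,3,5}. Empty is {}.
Answer: {6}

Derivation:
Constraint 1 (X < W) on D(X)={2,3,5,6,7,8} D(W)={2,5,6,9}: W {2,5,6,9}->{5,6,9}
Constraint 2 (X != W) on D(X)={2,3,5,6,7,8} D(W)={5,6,9}: no change
Constraint 3 (X + W = Y) on D(X)={2,3,5,6,7,8} D(W)={5,6,9} D(Y)={2,6,9}: X {2,3,5,6,7,8}->{3}; W {5,6,9}->{6}; Y {2,6,9}->{9}
Constraint 4 (Z != W) on D(Z)={2,4,5,6,9} D(W)={6}: Z {2,4,5,6,9}->{2,4,5,9}
So after constraint 4: D(W) = {6}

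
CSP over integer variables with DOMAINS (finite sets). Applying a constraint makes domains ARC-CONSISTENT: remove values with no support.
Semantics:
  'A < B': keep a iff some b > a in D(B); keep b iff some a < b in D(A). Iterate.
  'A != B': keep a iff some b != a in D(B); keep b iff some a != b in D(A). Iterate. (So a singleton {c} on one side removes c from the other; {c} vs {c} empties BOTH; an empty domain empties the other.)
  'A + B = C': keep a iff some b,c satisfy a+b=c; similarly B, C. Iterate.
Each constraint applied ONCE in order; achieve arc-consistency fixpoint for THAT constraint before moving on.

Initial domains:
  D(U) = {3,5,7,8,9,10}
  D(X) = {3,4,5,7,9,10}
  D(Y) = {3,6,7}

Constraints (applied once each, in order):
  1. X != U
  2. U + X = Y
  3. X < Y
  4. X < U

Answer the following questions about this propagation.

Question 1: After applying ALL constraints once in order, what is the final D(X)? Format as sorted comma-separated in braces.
Answer: {}

Derivation:
Constraint 1 (X != U) on D(X)={3,4,5,7,9,10} D(U)={3,5,7,8,9,10}: no change
Constraint 2 (U + X = Y) on D(U)={3,5,7,8,9,10} D(X)={3,4,5,7,9,10} D(Y)={3,6,7}: U {3,5,7,8,9,10}->{3}; X {3,4,5,7,9,10}->{3,4}; Y {3,6,7}->{6,7}
Constraint 3 (X < Y) on D(X)={3,4} D(Y)={6,7}: no change
Constraint 4 (X < U) on D(X)={3,4} D(U)={3}: X {3,4}->{}; U {3}->{}
So after all 4 constraints: D(X) = {}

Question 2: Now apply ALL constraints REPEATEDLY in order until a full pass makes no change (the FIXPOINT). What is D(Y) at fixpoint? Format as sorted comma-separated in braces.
pass 0 (initial): D(Y)={3,6,7}
pass 1: U {3,5,7,8,9,10}->{}; X {3,4,5,7,9,10}->{}; Y {3,6,7}->{6,7}
pass 2: Y {6,7}->{}
pass 3: no change
Fixpoint after 3 passes: D(Y) = {}

Answer: {}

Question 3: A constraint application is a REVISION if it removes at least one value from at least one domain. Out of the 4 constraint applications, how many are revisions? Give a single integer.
Constraint 1 (X != U) on D(X)={3,4,5,7,9,10} D(U)={3,5,7,8,9,10}: no change => not a revision
Constraint 2 (U + X = Y) on D(U)={3,5,7,8,9,10} D(X)={3,4,5,7,9,10} D(Y)={3,6,7}: U {3,5,7,8,9,10}->{3}; X {3,4,5,7,9,10}->{3,4}; Y {3,6,7}->{6,7} => REVISION
Constraint 3 (X < Y) on D(X)={3,4} D(Y)={6,7}: no change => not a revision
Constraint 4 (X < U) on D(X)={3,4} D(U)={3}: X {3,4}->{}; U {3}->{} => REVISION
Total revisions = 2

Answer: 2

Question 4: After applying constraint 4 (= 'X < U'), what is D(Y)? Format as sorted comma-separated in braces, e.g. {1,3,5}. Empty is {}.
Constraint 1 (X != U) on D(X)={3,4,5,7,9,10} D(U)={3,5,7,8,9,10}: no change
Constraint 2 (U + X = Y) on D(U)={3,5,7,8,9,10} D(X)={3,4,5,7,9,10} D(Y)={3,6,7}: U {3,5,7,8,9,10}->{3}; X {3,4,5,7,9,10}->{3,4}; Y {3,6,7}->{6,7}
Constraint 3 (X < Y) on D(X)={3,4} D(Y)={6,7}: no change
Constraint 4 (X < U) on D(X)={3,4} D(U)={3}: X {3,4}->{}; U {3}->{}
So after constraint 4: D(Y) = {6,7}

Answer: {6,7}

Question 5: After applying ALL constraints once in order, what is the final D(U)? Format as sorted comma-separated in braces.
Constraint 1 (X != U) on D(X)={3,4,5,7,9,10} D(U)={3,5,7,8,9,10}: no change
Constraint 2 (U + X = Y) on D(U)={3,5,7,8,9,10} D(X)={3,4,5,7,9,10} D(Y)={3,6,7}: U {3,5,7,8,9,10}->{3}; X {3,4,5,7,9,10}->{3,4}; Y {3,6,7}->{6,7}
Constraint 3 (X < Y) on D(X)={3,4} D(Y)={6,7}: no change
Constraint 4 (X < U) on D(X)={3,4} D(U)={3}: X {3,4}->{}; U {3}->{}
So after all 4 constraints: D(U) = {}

Answer: {}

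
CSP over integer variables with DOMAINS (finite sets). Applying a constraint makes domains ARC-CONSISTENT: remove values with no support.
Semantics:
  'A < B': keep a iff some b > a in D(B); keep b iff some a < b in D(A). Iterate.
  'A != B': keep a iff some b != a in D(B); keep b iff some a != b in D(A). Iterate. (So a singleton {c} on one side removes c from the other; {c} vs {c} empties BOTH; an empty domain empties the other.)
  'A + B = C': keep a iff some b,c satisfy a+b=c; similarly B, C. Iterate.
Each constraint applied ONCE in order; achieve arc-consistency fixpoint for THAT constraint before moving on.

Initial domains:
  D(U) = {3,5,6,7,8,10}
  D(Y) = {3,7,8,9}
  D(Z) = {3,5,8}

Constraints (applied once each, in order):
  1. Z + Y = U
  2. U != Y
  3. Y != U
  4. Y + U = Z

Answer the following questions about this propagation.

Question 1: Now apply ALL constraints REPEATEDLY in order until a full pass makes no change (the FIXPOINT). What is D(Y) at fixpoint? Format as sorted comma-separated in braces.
Answer: {}

Derivation:
pass 0 (initial): D(Y)={3,7,8,9}
pass 1: U {3,5,6,7,8,10}->{}; Y {3,7,8,9}->{}; Z {3,5,8}->{}
pass 2: no change
Fixpoint after 2 passes: D(Y) = {}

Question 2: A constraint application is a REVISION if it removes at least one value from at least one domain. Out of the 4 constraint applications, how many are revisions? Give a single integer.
Constraint 1 (Z + Y = U) on D(Z)={3,5,8} D(Y)={3,7,8,9} D(U)={3,5,6,7,8,10}: Z {3,5,8}->{3,5}; Y {3,7,8,9}->{3,7}; U {3,5,6,7,8,10}->{6,8,10} => REVISION
Constraint 2 (U != Y) on D(U)={6,8,10} D(Y)={3,7}: no change => not a revision
Constraint 3 (Y != U) on D(Y)={3,7} D(U)={6,8,10}: no change => not a revision
Constraint 4 (Y + U = Z) on D(Y)={3,7} D(U)={6,8,10} D(Z)={3,5}: Y {3,7}->{}; U {6,8,10}->{}; Z {3,5}->{} => REVISION
Total revisions = 2

Answer: 2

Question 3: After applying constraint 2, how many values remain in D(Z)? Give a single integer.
Answer: 2

Derivation:
Constraint 1 (Z + Y = U) on D(Z)={3,5,8} D(Y)={3,7,8,9} D(U)={3,5,6,7,8,10}: Z {3,5,8}->{3,5}; Y {3,7,8,9}->{3,7}; U {3,5,6,7,8,10}->{6,8,10}
Constraint 2 (U != Y) on D(U)={6,8,10} D(Y)={3,7}: no change
So after constraint 2: D(Z)={3,5}, size = 2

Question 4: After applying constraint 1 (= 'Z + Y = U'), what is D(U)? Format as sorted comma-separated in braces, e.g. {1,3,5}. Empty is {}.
Constraint 1 (Z + Y = U) on D(Z)={3,5,8} D(Y)={3,7,8,9} D(U)={3,5,6,7,8,10}: Z {3,5,8}->{3,5}; Y {3,7,8,9}->{3,7}; U {3,5,6,7,8,10}->{6,8,10}
So after constraint 1: D(U) = {6,8,10}

Answer: {6,8,10}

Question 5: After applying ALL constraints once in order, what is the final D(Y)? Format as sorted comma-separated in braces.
Constraint 1 (Z + Y = U) on D(Z)={3,5,8} D(Y)={3,7,8,9} D(U)={3,5,6,7,8,10}: Z {3,5,8}->{3,5}; Y {3,7,8,9}->{3,7}; U {3,5,6,7,8,10}->{6,8,10}
Constraint 2 (U != Y) on D(U)={6,8,10} D(Y)={3,7}: no change
Constraint 3 (Y != U) on D(Y)={3,7} D(U)={6,8,10}: no change
Constraint 4 (Y + U = Z) on D(Y)={3,7} D(U)={6,8,10} D(Z)={3,5}: Y {3,7}->{}; U {6,8,10}->{}; Z {3,5}->{}
So after all 4 constraints: D(Y) = {}

Answer: {}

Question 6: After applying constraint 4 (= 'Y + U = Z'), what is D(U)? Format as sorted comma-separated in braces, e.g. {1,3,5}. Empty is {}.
Answer: {}

Derivation:
Constraint 1 (Z + Y = U) on D(Z)={3,5,8} D(Y)={3,7,8,9} D(U)={3,5,6,7,8,10}: Z {3,5,8}->{3,5}; Y {3,7,8,9}->{3,7}; U {3,5,6,7,8,10}->{6,8,10}
Constraint 2 (U != Y) on D(U)={6,8,10} D(Y)={3,7}: no change
Constraint 3 (Y != U) on D(Y)={3,7} D(U)={6,8,10}: no change
Constraint 4 (Y + U = Z) on D(Y)={3,7} D(U)={6,8,10} D(Z)={3,5}: Y {3,7}->{}; U {6,8,10}->{}; Z {3,5}->{}
So after constraint 4: D(U) = {}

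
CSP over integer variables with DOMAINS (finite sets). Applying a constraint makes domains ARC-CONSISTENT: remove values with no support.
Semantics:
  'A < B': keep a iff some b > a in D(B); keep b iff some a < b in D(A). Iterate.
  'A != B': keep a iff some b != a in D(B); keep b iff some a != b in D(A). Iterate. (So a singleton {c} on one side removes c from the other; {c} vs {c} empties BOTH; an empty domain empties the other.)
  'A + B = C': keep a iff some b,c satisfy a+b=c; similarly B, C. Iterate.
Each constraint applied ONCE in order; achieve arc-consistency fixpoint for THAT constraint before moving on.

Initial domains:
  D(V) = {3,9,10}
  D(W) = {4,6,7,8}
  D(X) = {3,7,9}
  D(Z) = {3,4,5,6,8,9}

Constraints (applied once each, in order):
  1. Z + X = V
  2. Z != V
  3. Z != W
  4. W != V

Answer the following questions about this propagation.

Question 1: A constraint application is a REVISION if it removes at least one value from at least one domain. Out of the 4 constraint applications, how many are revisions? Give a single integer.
Constraint 1 (Z + X = V) on D(Z)={3,4,5,6,8,9} D(X)={3,7,9} D(V)={3,9,10}: Z {3,4,5,6,8,9}->{3,6}; X {3,7,9}->{3,7}; V {3,9,10}->{9,10} => REVISION
Constraint 2 (Z != V) on D(Z)={3,6} D(V)={9,10}: no change => not a revision
Constraint 3 (Z != W) on D(Z)={3,6} D(W)={4,6,7,8}: no change => not a revision
Constraint 4 (W != V) on D(W)={4,6,7,8} D(V)={9,10}: no change => not a revision
Total revisions = 1

Answer: 1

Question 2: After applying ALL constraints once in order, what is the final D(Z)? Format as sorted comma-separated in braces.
Constraint 1 (Z + X = V) on D(Z)={3,4,5,6,8,9} D(X)={3,7,9} D(V)={3,9,10}: Z {3,4,5,6,8,9}->{3,6}; X {3,7,9}->{3,7}; V {3,9,10}->{9,10}
Constraint 2 (Z != V) on D(Z)={3,6} D(V)={9,10}: no change
Constraint 3 (Z != W) on D(Z)={3,6} D(W)={4,6,7,8}: no change
Constraint 4 (W != V) on D(W)={4,6,7,8} D(V)={9,10}: no change
So after all 4 constraints: D(Z) = {3,6}

Answer: {3,6}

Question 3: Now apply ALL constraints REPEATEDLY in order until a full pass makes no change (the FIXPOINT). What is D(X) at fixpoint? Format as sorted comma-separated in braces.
Answer: {3,7}

Derivation:
pass 0 (initial): D(X)={3,7,9}
pass 1: V {3,9,10}->{9,10}; X {3,7,9}->{3,7}; Z {3,4,5,6,8,9}->{3,6}
pass 2: no change
Fixpoint after 2 passes: D(X) = {3,7}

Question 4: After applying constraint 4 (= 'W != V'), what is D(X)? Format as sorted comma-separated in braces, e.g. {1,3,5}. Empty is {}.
Answer: {3,7}

Derivation:
Constraint 1 (Z + X = V) on D(Z)={3,4,5,6,8,9} D(X)={3,7,9} D(V)={3,9,10}: Z {3,4,5,6,8,9}->{3,6}; X {3,7,9}->{3,7}; V {3,9,10}->{9,10}
Constraint 2 (Z != V) on D(Z)={3,6} D(V)={9,10}: no change
Constraint 3 (Z != W) on D(Z)={3,6} D(W)={4,6,7,8}: no change
Constraint 4 (W != V) on D(W)={4,6,7,8} D(V)={9,10}: no change
So after constraint 4: D(X) = {3,7}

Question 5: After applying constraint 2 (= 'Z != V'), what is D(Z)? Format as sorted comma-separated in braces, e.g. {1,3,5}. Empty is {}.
Answer: {3,6}

Derivation:
Constraint 1 (Z + X = V) on D(Z)={3,4,5,6,8,9} D(X)={3,7,9} D(V)={3,9,10}: Z {3,4,5,6,8,9}->{3,6}; X {3,7,9}->{3,7}; V {3,9,10}->{9,10}
Constraint 2 (Z != V) on D(Z)={3,6} D(V)={9,10}: no change
So after constraint 2: D(Z) = {3,6}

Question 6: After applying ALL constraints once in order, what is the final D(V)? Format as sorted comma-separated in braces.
Constraint 1 (Z + X = V) on D(Z)={3,4,5,6,8,9} D(X)={3,7,9} D(V)={3,9,10}: Z {3,4,5,6,8,9}->{3,6}; X {3,7,9}->{3,7}; V {3,9,10}->{9,10}
Constraint 2 (Z != V) on D(Z)={3,6} D(V)={9,10}: no change
Constraint 3 (Z != W) on D(Z)={3,6} D(W)={4,6,7,8}: no change
Constraint 4 (W != V) on D(W)={4,6,7,8} D(V)={9,10}: no change
So after all 4 constraints: D(V) = {9,10}

Answer: {9,10}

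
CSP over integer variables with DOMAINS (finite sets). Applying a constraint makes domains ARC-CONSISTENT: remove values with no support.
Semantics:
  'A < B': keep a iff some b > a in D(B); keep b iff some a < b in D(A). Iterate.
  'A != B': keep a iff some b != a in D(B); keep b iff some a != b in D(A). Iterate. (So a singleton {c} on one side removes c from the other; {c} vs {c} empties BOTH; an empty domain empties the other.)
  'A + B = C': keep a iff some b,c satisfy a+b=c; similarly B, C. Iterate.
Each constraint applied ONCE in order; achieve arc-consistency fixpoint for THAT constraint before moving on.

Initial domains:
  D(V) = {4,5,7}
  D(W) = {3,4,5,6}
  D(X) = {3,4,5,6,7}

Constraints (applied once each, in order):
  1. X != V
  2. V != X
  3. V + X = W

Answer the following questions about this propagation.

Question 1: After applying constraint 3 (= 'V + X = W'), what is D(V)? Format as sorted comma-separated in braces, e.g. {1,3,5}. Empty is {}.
Answer: {}

Derivation:
Constraint 1 (X != V) on D(X)={3,4,5,6,7} D(V)={4,5,7}: no change
Constraint 2 (V != X) on D(V)={4,5,7} D(X)={3,4,5,6,7}: no change
Constraint 3 (V + X = W) on D(V)={4,5,7} D(X)={3,4,5,6,7} D(W)={3,4,5,6}: V {4,5,7}->{}; X {3,4,5,6,7}->{}; W {3,4,5,6}->{}
So after constraint 3: D(V) = {}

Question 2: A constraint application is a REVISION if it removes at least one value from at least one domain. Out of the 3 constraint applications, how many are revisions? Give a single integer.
Constraint 1 (X != V) on D(X)={3,4,5,6,7} D(V)={4,5,7}: no change => not a revision
Constraint 2 (V != X) on D(V)={4,5,7} D(X)={3,4,5,6,7}: no change => not a revision
Constraint 3 (V + X = W) on D(V)={4,5,7} D(X)={3,4,5,6,7} D(W)={3,4,5,6}: V {4,5,7}->{}; X {3,4,5,6,7}->{}; W {3,4,5,6}->{} => REVISION
Total revisions = 1

Answer: 1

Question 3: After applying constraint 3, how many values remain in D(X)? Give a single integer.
Answer: 0

Derivation:
Constraint 1 (X != V) on D(X)={3,4,5,6,7} D(V)={4,5,7}: no change
Constraint 2 (V != X) on D(V)={4,5,7} D(X)={3,4,5,6,7}: no change
Constraint 3 (V + X = W) on D(V)={4,5,7} D(X)={3,4,5,6,7} D(W)={3,4,5,6}: V {4,5,7}->{}; X {3,4,5,6,7}->{}; W {3,4,5,6}->{}
So after constraint 3: D(X)={}, size = 0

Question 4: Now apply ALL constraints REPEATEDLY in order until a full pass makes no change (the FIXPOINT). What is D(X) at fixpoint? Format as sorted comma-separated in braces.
pass 0 (initial): D(X)={3,4,5,6,7}
pass 1: V {4,5,7}->{}; W {3,4,5,6}->{}; X {3,4,5,6,7}->{}
pass 2: no change
Fixpoint after 2 passes: D(X) = {}

Answer: {}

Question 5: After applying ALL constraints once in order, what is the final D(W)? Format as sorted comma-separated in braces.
Answer: {}

Derivation:
Constraint 1 (X != V) on D(X)={3,4,5,6,7} D(V)={4,5,7}: no change
Constraint 2 (V != X) on D(V)={4,5,7} D(X)={3,4,5,6,7}: no change
Constraint 3 (V + X = W) on D(V)={4,5,7} D(X)={3,4,5,6,7} D(W)={3,4,5,6}: V {4,5,7}->{}; X {3,4,5,6,7}->{}; W {3,4,5,6}->{}
So after all 3 constraints: D(W) = {}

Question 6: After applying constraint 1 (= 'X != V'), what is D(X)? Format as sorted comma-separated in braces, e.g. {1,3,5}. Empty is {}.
Constraint 1 (X != V) on D(X)={3,4,5,6,7} D(V)={4,5,7}: no change
So after constraint 1: D(X) = {3,4,5,6,7}

Answer: {3,4,5,6,7}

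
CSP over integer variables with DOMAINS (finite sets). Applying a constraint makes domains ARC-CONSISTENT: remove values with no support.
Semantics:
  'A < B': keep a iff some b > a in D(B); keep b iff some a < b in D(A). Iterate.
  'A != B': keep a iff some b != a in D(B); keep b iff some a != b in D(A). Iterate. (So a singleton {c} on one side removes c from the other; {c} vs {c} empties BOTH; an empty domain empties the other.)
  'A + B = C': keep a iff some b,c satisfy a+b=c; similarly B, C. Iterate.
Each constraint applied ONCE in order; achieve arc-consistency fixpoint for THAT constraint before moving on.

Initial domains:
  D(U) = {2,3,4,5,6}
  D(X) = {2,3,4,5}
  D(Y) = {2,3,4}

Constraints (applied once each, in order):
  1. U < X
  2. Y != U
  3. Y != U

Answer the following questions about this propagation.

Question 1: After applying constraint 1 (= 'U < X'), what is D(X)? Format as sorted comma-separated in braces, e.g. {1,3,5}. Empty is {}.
Constraint 1 (U < X) on D(U)={2,3,4,5,6} D(X)={2,3,4,5}: U {2,3,4,5,6}->{2,3,4}; X {2,3,4,5}->{3,4,5}
So after constraint 1: D(X) = {3,4,5}

Answer: {3,4,5}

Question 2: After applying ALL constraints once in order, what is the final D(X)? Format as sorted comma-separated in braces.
Answer: {3,4,5}

Derivation:
Constraint 1 (U < X) on D(U)={2,3,4,5,6} D(X)={2,3,4,5}: U {2,3,4,5,6}->{2,3,4}; X {2,3,4,5}->{3,4,5}
Constraint 2 (Y != U) on D(Y)={2,3,4} D(U)={2,3,4}: no change
Constraint 3 (Y != U) on D(Y)={2,3,4} D(U)={2,3,4}: no change
So after all 3 constraints: D(X) = {3,4,5}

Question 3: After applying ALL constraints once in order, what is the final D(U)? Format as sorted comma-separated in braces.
Constraint 1 (U < X) on D(U)={2,3,4,5,6} D(X)={2,3,4,5}: U {2,3,4,5,6}->{2,3,4}; X {2,3,4,5}->{3,4,5}
Constraint 2 (Y != U) on D(Y)={2,3,4} D(U)={2,3,4}: no change
Constraint 3 (Y != U) on D(Y)={2,3,4} D(U)={2,3,4}: no change
So after all 3 constraints: D(U) = {2,3,4}

Answer: {2,3,4}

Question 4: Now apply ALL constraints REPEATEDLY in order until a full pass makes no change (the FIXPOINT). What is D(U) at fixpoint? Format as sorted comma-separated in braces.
pass 0 (initial): D(U)={2,3,4,5,6}
pass 1: U {2,3,4,5,6}->{2,3,4}; X {2,3,4,5}->{3,4,5}
pass 2: no change
Fixpoint after 2 passes: D(U) = {2,3,4}

Answer: {2,3,4}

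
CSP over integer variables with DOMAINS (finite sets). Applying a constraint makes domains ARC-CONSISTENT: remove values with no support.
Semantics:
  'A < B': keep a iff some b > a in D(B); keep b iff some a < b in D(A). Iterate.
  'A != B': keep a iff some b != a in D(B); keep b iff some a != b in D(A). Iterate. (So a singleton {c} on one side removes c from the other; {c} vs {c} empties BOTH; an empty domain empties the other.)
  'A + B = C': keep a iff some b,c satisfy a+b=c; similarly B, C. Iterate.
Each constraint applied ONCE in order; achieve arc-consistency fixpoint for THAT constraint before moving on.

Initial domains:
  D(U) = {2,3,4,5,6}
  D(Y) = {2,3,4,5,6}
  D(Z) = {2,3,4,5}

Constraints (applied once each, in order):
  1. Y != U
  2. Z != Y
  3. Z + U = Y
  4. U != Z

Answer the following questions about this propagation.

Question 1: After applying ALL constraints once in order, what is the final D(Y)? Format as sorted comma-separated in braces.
Constraint 1 (Y != U) on D(Y)={2,3,4,5,6} D(U)={2,3,4,5,6}: no change
Constraint 2 (Z != Y) on D(Z)={2,3,4,5} D(Y)={2,3,4,5,6}: no change
Constraint 3 (Z + U = Y) on D(Z)={2,3,4,5} D(U)={2,3,4,5,6} D(Y)={2,3,4,5,6}: Z {2,3,4,5}->{2,3,4}; U {2,3,4,5,6}->{2,3,4}; Y {2,3,4,5,6}->{4,5,6}
Constraint 4 (U != Z) on D(U)={2,3,4} D(Z)={2,3,4}: no change
So after all 4 constraints: D(Y) = {4,5,6}

Answer: {4,5,6}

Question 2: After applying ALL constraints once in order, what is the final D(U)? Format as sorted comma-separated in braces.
Constraint 1 (Y != U) on D(Y)={2,3,4,5,6} D(U)={2,3,4,5,6}: no change
Constraint 2 (Z != Y) on D(Z)={2,3,4,5} D(Y)={2,3,4,5,6}: no change
Constraint 3 (Z + U = Y) on D(Z)={2,3,4,5} D(U)={2,3,4,5,6} D(Y)={2,3,4,5,6}: Z {2,3,4,5}->{2,3,4}; U {2,3,4,5,6}->{2,3,4}; Y {2,3,4,5,6}->{4,5,6}
Constraint 4 (U != Z) on D(U)={2,3,4} D(Z)={2,3,4}: no change
So after all 4 constraints: D(U) = {2,3,4}

Answer: {2,3,4}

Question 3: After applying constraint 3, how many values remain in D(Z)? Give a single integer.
Constraint 1 (Y != U) on D(Y)={2,3,4,5,6} D(U)={2,3,4,5,6}: no change
Constraint 2 (Z != Y) on D(Z)={2,3,4,5} D(Y)={2,3,4,5,6}: no change
Constraint 3 (Z + U = Y) on D(Z)={2,3,4,5} D(U)={2,3,4,5,6} D(Y)={2,3,4,5,6}: Z {2,3,4,5}->{2,3,4}; U {2,3,4,5,6}->{2,3,4}; Y {2,3,4,5,6}->{4,5,6}
So after constraint 3: D(Z)={2,3,4}, size = 3

Answer: 3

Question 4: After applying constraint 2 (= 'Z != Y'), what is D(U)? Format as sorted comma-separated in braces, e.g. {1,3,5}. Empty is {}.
Constraint 1 (Y != U) on D(Y)={2,3,4,5,6} D(U)={2,3,4,5,6}: no change
Constraint 2 (Z != Y) on D(Z)={2,3,4,5} D(Y)={2,3,4,5,6}: no change
So after constraint 2: D(U) = {2,3,4,5,6}

Answer: {2,3,4,5,6}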